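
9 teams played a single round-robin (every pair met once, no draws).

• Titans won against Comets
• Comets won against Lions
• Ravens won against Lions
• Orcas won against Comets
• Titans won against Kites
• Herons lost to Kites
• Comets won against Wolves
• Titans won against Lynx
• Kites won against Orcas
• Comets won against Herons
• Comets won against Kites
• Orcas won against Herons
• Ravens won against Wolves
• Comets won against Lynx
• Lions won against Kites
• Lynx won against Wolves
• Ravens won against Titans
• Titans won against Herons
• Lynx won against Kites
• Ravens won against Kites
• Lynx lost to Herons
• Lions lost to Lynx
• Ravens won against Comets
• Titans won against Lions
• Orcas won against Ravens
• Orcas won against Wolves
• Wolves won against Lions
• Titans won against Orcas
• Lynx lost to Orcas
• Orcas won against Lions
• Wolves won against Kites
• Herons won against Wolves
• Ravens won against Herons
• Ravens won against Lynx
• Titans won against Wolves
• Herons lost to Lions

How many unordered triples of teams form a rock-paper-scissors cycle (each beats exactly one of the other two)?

Win totals: Ravens 7, Kites 2, Comets 5, Orcas 6, Lynx 3, Lions 2, Wolves 2, Titans 7, Herons 2.
A team with w wins dominates both others in C(w,2) triples; summing gives 21 + 1 + 10 + 15 + 3 + 1 + 1 + 21 + 1 = 74 transitive triples.
Total triples C(9,3) = 84, so cyclic triples = 84 − 74 = 10.

10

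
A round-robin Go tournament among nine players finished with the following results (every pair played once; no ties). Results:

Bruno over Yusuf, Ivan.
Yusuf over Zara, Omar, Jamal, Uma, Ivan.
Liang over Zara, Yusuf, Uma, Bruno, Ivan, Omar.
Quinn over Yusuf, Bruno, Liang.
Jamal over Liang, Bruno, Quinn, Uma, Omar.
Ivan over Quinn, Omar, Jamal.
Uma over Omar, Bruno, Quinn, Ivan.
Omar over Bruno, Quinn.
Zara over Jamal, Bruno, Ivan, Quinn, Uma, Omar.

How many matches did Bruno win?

Bruno's results: beat Yusuf, Ivan; lost to Uma, Quinn, Zara, Liang, Jamal, Omar.
That is 2 wins.

2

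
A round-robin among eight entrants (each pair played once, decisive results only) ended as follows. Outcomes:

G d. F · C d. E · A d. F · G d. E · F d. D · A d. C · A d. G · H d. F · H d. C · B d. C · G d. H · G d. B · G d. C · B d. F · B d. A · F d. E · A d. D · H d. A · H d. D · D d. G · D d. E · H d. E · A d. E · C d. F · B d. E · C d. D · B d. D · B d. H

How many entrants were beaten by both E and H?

E beat: no one.
H beat: A, C, D, E, F.
No one was beaten by both.

0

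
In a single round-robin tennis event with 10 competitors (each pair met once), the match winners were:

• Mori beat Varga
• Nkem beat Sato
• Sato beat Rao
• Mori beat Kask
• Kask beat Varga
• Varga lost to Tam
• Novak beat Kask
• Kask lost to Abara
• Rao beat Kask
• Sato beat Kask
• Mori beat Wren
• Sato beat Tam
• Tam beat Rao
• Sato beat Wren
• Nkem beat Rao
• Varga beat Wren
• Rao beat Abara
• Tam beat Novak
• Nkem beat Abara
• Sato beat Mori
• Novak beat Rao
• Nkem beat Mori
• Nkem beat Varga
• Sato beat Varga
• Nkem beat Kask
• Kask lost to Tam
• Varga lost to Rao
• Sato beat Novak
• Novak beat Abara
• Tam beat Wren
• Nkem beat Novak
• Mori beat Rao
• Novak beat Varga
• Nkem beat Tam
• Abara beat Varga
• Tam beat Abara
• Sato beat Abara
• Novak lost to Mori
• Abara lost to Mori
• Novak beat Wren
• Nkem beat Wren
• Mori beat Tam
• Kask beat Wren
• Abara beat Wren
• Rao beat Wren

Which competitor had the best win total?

Nkem

Win totals: Kask 2, Varga 1, Rao 4, Sato 8, Mori 7, Abara 3, Novak 5, Tam 6, Nkem 9, Wren 0.
Nkem leads with 9 wins (next highest: 8).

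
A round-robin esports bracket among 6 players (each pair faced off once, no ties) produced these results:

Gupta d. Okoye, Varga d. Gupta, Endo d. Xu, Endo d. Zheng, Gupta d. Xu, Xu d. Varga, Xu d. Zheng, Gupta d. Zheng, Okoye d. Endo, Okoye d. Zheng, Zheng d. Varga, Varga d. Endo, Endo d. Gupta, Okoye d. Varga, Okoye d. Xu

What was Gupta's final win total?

Gupta's results: beat Xu, Okoye, Zheng; lost to Endo, Varga.
That is 3 wins.

3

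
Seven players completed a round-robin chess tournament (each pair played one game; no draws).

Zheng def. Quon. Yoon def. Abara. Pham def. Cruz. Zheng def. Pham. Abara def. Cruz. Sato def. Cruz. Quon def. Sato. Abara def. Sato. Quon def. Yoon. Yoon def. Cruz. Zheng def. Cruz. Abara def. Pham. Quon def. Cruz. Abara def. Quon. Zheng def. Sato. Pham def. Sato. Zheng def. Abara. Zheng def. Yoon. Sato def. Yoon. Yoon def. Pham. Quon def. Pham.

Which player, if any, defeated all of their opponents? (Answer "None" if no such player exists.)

Zheng

Zheng has 6 wins out of 6 opponents — a perfect record.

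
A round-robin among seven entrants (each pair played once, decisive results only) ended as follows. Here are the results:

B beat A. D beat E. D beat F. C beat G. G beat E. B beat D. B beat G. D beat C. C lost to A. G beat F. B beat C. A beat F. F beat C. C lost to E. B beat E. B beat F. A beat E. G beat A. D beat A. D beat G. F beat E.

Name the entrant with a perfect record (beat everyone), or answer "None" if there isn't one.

B has 6 wins out of 6 opponents — a perfect record.

B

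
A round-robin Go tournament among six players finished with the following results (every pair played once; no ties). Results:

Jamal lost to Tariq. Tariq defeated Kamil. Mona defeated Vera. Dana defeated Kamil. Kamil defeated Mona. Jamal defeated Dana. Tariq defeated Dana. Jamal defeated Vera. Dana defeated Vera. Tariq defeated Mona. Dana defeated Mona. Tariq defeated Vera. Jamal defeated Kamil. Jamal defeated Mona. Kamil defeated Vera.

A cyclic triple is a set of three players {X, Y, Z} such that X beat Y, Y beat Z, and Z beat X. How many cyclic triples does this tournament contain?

Win totals: Kamil 2, Vera 0, Tariq 5, Jamal 4, Mona 1, Dana 3.
A player with w wins dominates both others in C(w,2) triples; summing gives 1 + 0 + 10 + 6 + 0 + 3 = 20 transitive triples.
Total triples C(6,3) = 20, so cyclic triples = 20 − 20 = 0.

0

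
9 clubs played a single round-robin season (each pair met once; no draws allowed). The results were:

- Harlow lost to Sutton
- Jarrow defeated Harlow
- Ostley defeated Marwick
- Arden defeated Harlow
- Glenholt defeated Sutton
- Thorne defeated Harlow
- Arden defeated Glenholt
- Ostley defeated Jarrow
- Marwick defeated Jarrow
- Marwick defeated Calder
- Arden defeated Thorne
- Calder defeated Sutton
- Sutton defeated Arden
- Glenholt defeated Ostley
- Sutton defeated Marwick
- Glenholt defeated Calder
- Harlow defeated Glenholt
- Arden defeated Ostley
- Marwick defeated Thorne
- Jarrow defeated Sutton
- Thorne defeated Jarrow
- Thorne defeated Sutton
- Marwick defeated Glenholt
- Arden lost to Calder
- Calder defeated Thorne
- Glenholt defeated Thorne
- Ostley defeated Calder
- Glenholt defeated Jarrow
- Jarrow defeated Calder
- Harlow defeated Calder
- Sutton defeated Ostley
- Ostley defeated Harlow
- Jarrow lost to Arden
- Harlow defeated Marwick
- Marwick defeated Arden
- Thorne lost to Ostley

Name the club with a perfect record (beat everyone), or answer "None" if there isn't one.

Highest win total is Ostley with 5 (out of 8 possible).
Ostley lost to Glenholt, Arden, Sutton, so no club went undefeated.

None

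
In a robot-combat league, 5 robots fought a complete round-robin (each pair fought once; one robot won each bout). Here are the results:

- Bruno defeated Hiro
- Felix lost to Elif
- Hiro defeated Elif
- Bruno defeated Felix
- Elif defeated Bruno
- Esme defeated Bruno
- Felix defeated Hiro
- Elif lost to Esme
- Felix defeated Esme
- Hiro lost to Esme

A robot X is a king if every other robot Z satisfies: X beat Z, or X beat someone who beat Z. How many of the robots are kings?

Bruno reaches everyone (king).
Esme reaches everyone (king).
Hiro cannot reach Esme in two steps.
Felix reaches everyone (king).
Elif reaches everyone (king).
Kings: Bruno, Esme, Felix, Elif — 4.

4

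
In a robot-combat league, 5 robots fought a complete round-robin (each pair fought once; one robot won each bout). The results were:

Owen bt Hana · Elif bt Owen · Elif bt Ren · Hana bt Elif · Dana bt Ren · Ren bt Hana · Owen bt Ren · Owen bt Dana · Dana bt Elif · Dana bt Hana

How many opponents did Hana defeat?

1

Hana's results: beat Elif; lost to Owen, Ren, Dana.
That is 1 win.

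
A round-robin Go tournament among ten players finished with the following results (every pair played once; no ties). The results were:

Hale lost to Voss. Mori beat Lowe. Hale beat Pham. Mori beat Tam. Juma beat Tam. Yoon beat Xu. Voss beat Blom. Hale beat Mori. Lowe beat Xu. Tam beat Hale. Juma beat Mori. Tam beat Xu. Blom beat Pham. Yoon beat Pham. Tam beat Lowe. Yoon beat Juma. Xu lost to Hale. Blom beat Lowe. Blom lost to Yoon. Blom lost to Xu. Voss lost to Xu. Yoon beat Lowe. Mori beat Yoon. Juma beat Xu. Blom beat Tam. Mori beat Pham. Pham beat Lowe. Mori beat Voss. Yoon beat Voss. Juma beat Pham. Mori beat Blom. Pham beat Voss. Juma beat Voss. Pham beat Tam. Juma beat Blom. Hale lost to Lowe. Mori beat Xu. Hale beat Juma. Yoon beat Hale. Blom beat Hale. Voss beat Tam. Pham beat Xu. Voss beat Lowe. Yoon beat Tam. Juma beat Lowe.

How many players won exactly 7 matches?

Win totals: Yoon 8, Mori 7, Voss 4, Juma 7, Lowe 2, Hale 4, Blom 4, Tam 3, Pham 4, Xu 2.
Exactly 7: Mori, Juma — 2 players.

2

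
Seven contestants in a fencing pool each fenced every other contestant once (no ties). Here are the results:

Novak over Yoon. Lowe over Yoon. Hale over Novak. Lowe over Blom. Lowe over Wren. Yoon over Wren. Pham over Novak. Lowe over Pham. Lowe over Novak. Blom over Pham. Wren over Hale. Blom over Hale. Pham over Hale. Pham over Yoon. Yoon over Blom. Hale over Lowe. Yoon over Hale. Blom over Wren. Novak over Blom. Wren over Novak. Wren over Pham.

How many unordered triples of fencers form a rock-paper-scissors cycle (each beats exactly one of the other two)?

11

Win totals: Pham 3, Wren 3, Yoon 3, Hale 2, Lowe 5, Blom 3, Novak 2.
A fencer with w wins dominates both others in C(w,2) triples; summing gives 3 + 3 + 3 + 1 + 10 + 3 + 1 = 24 transitive triples.
Total triples C(7,3) = 35, so cyclic triples = 35 − 24 = 11.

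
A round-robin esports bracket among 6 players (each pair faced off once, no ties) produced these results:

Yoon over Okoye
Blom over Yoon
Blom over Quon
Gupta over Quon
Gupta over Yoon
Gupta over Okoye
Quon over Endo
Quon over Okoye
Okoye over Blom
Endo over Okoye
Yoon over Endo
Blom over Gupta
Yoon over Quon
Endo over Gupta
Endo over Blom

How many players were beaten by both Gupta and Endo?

Gupta beat: Quon, Okoye, Yoon.
Endo beat: Blom, Okoye, Gupta.
Both beat: Okoye — 1.

1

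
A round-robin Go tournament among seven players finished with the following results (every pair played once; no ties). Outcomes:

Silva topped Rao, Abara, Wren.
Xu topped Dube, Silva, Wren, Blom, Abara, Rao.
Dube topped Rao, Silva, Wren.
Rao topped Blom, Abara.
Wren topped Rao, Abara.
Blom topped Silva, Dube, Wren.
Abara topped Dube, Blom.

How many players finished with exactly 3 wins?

3

Win totals: Dube 3, Rao 2, Silva 3, Abara 2, Wren 2, Xu 6, Blom 3.
Exactly 3: Dube, Silva, Blom — 3 players.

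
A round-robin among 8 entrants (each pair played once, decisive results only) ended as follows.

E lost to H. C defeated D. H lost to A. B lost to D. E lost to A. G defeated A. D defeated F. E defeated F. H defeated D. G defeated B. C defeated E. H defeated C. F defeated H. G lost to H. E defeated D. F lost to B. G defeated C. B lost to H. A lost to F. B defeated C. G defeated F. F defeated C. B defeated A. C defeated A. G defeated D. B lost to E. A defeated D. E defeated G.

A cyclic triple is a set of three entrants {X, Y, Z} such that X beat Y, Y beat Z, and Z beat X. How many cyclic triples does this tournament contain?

Win totals: A 3, B 3, C 3, D 2, E 4, F 3, G 5, H 5.
An entrant with w wins dominates both others in C(w,2) triples; summing gives 3 + 3 + 3 + 1 + 6 + 3 + 10 + 10 = 39 transitive triples.
Total triples C(8,3) = 56, so cyclic triples = 56 − 39 = 17.

17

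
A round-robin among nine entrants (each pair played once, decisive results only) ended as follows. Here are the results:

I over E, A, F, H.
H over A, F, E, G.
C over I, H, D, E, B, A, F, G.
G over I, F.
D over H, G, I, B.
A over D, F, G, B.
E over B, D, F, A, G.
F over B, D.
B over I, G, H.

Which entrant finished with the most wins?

C

Win totals: A 4, B 3, C 8, D 4, E 5, F 2, G 2, H 4, I 4.
C leads with 8 wins (next highest: 5).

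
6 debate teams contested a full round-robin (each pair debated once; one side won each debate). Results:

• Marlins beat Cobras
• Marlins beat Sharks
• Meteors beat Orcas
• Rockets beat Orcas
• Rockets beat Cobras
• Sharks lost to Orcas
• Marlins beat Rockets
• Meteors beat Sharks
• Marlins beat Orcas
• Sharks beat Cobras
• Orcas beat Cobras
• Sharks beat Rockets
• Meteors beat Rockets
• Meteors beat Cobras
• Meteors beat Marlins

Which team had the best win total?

Meteors

Win totals: Marlins 4, Rockets 2, Orcas 2, Sharks 2, Cobras 0, Meteors 5.
Meteors leads with 5 wins (next highest: 4).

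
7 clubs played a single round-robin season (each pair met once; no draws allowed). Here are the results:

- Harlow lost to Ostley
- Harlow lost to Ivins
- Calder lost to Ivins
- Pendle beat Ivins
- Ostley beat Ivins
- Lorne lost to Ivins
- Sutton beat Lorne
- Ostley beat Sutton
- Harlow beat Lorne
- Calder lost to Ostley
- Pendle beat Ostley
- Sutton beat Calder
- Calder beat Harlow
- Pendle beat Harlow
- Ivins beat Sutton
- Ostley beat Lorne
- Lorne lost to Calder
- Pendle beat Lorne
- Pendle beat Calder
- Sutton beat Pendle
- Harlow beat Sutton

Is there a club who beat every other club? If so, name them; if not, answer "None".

Highest win total is Pendle with 5 (out of 6 possible).
Pendle lost to Sutton, so no club went undefeated.

None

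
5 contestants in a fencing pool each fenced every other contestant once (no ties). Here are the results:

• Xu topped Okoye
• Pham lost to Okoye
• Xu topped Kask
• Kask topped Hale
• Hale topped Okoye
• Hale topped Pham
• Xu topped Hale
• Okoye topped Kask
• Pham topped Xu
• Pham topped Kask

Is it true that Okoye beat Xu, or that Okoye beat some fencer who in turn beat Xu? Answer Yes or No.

Yes

Okoye did not beat Xu directly.
Okoye beat Pham, Kask. Of those, Pham beat Xu.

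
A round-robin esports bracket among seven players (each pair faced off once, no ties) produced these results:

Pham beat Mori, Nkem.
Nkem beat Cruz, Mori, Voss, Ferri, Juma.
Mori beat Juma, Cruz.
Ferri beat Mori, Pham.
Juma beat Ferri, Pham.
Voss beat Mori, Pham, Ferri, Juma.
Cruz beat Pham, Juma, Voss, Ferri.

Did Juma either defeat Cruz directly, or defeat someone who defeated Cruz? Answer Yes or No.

Juma did not beat Cruz directly.
Juma beat Pham, Ferri, but each of them lost to Cruz. No two-step path.

No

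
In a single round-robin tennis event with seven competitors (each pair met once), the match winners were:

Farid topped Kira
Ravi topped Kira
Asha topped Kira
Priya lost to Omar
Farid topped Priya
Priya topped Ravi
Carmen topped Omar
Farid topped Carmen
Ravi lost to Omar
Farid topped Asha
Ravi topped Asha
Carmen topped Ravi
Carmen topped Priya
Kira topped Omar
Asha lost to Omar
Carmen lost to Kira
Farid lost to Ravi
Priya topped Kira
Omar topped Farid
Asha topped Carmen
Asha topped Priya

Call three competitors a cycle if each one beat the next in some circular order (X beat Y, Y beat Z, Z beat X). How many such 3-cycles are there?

12

Win totals: Priya 2, Omar 4, Farid 4, Asha 3, Kira 2, Carmen 3, Ravi 3.
A competitor with w wins dominates both others in C(w,2) triples; summing gives 1 + 6 + 6 + 3 + 1 + 3 + 3 = 23 transitive triples.
Total triples C(7,3) = 35, so cyclic triples = 35 − 23 = 12.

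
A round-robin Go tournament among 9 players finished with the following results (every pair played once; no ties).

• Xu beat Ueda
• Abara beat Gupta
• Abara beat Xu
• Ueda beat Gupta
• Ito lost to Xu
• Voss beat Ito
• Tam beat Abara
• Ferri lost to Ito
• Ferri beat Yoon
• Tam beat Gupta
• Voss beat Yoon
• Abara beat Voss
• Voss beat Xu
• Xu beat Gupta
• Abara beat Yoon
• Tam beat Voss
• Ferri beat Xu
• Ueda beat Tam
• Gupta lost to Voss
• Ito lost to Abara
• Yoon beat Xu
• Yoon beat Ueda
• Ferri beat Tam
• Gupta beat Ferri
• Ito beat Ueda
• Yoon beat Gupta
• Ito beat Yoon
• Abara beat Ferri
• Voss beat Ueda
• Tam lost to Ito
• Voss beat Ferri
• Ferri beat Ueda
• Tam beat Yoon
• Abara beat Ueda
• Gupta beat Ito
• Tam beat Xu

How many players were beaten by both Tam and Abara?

Tam beat: Abara, Xu, Gupta, Yoon, Voss.
Abara beat: Ueda, Xu, Ito, Ferri, Gupta, Yoon, Voss.
Both beat: Xu, Gupta, Yoon, Voss — 4.

4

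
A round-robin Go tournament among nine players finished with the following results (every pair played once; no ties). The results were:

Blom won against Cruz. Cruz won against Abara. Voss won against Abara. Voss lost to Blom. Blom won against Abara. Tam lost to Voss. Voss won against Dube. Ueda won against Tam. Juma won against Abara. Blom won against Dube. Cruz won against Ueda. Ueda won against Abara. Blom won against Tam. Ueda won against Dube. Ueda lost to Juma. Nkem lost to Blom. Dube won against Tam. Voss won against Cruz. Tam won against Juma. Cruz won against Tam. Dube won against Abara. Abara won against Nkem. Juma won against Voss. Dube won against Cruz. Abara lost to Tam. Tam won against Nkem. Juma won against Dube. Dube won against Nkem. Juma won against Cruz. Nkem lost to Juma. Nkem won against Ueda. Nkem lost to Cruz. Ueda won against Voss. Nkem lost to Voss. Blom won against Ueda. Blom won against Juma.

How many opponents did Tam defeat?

Tam's results: beat Abara, Nkem, Juma; lost to Cruz, Blom, Ueda, Dube, Voss.
That is 3 wins.

3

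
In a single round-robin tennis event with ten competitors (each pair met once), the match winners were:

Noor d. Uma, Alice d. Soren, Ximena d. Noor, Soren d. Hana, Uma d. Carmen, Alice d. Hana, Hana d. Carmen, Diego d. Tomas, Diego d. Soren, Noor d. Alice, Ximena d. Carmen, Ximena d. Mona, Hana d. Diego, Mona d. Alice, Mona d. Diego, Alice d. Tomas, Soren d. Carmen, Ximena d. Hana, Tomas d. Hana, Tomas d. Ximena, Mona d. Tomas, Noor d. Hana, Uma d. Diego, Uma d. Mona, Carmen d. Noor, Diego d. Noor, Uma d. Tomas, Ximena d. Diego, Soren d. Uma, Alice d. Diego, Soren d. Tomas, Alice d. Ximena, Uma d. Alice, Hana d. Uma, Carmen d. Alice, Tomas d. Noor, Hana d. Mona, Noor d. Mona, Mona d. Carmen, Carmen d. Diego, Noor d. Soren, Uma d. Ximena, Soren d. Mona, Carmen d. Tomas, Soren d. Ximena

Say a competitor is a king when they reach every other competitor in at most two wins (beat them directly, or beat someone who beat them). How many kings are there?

Mona cannot reach Uma in two steps.
Uma reaches everyone (king).
Noor reaches everyone (king).
Ximena reaches everyone (king).
Soren reaches everyone (king).
Carmen reaches everyone (king).
Alice reaches everyone (king).
Hana reaches everyone (king).
Diego reaches everyone (king).
Tomas reaches everyone (king).
Kings: Uma, Noor, Ximena, Soren, Carmen, Alice, Hana, Diego, Tomas — 9.

9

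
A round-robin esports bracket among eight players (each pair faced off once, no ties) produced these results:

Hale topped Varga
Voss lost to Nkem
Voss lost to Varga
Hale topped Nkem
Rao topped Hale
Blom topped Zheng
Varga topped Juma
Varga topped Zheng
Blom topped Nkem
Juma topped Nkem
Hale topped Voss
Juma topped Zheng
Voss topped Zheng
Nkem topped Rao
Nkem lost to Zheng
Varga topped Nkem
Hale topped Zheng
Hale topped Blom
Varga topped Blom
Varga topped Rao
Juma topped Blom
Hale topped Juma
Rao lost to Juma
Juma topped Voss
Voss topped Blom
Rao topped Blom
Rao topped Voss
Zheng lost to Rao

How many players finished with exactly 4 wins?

Win totals: Nkem 2, Blom 2, Voss 2, Zheng 1, Rao 4, Varga 6, Hale 6, Juma 5.
Exactly 4: Rao — 1 player.

1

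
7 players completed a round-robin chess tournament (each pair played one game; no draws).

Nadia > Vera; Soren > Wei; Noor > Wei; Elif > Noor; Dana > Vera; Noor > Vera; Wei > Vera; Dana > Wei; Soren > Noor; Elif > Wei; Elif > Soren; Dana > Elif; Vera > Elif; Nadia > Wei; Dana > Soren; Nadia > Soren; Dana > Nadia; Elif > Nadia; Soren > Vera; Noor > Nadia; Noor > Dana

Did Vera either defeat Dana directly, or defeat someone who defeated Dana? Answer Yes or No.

No

Vera did not beat Dana directly.
Vera beat Elif, but each of them lost to Dana. No two-step path.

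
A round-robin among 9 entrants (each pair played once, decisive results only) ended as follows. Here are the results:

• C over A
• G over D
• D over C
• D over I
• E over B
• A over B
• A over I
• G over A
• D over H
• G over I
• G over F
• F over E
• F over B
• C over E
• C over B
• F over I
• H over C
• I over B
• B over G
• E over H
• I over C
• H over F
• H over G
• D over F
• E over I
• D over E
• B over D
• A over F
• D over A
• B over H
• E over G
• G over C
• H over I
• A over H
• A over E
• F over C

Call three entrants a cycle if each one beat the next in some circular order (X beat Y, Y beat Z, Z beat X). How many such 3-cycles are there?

Win totals: A 5, B 3, C 3, D 6, E 4, F 4, G 5, H 4, I 2.
An entrant with w wins dominates both others in C(w,2) triples; summing gives 10 + 3 + 3 + 15 + 6 + 6 + 10 + 6 + 1 = 60 transitive triples.
Total triples C(9,3) = 84, so cyclic triples = 84 − 60 = 24.

24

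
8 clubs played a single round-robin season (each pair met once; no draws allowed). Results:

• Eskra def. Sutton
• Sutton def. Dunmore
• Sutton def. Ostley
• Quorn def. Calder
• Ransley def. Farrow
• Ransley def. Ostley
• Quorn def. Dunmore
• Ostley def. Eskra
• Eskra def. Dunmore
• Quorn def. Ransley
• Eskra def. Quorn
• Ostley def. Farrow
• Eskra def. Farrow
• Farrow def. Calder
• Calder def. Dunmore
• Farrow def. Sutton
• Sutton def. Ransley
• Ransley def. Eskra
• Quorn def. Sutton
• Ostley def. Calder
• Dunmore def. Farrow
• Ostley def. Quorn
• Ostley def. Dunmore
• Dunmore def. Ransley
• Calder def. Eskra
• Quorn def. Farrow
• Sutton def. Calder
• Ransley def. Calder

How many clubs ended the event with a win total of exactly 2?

Win totals: Dunmore 2, Eskra 4, Ransley 4, Calder 2, Quorn 5, Sutton 4, Ostley 5, Farrow 2.
Exactly 2: Dunmore, Calder, Farrow — 3 clubs.

3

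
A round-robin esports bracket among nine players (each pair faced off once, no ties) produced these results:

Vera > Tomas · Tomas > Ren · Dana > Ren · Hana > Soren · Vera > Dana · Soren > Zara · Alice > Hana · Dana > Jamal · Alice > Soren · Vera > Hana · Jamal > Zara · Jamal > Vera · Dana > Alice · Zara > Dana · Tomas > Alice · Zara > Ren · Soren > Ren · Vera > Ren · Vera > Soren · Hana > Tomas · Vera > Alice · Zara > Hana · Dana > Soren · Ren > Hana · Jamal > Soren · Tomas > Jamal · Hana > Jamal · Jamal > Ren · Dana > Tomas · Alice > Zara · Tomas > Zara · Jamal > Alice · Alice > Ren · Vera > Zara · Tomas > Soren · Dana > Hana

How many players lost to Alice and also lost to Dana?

Alice beat: Zara, Hana, Soren, Ren.
Dana beat: Hana, Soren, Tomas, Alice, Ren, Jamal.
Both beat: Hana, Soren, Ren — 3.

3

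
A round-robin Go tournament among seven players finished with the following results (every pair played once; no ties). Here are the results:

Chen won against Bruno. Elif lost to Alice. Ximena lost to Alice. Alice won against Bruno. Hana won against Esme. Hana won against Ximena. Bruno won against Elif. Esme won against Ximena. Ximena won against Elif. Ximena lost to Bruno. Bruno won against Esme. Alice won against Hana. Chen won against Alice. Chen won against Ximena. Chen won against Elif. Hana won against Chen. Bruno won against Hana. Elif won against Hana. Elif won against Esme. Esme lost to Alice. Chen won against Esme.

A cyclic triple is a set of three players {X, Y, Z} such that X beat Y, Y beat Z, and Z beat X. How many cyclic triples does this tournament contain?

5

Win totals: Ximena 1, Esme 1, Chen 5, Bruno 4, Alice 5, Elif 2, Hana 3.
A player with w wins dominates both others in C(w,2) triples; summing gives 0 + 0 + 10 + 6 + 10 + 1 + 3 = 30 transitive triples.
Total triples C(7,3) = 35, so cyclic triples = 35 − 30 = 5.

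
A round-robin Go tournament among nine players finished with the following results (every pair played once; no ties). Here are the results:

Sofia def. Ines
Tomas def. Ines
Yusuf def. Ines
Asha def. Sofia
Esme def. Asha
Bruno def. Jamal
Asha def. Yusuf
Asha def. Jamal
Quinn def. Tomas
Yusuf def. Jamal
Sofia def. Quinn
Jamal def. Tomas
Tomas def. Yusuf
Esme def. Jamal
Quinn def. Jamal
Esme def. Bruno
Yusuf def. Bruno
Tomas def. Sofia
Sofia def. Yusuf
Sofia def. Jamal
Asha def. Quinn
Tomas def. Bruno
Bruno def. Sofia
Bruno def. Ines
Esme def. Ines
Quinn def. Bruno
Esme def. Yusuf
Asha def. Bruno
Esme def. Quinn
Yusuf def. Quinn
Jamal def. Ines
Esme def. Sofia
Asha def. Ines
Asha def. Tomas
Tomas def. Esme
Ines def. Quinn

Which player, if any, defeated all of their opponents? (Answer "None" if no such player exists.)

Highest win total is Esme with 7 (out of 8 possible).
Esme lost to Tomas, so no player went undefeated.

None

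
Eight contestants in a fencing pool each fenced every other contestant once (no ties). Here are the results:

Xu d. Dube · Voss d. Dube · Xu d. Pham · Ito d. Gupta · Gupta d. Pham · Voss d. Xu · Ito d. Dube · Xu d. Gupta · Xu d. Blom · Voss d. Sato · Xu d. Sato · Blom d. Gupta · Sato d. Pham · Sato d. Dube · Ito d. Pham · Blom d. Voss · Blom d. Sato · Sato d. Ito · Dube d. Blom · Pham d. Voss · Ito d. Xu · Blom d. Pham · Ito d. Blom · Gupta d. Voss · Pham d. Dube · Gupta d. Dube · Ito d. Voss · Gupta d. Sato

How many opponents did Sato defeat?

Sato's results: beat Dube, Ito, Pham; lost to Voss, Blom, Gupta, Xu.
That is 3 wins.

3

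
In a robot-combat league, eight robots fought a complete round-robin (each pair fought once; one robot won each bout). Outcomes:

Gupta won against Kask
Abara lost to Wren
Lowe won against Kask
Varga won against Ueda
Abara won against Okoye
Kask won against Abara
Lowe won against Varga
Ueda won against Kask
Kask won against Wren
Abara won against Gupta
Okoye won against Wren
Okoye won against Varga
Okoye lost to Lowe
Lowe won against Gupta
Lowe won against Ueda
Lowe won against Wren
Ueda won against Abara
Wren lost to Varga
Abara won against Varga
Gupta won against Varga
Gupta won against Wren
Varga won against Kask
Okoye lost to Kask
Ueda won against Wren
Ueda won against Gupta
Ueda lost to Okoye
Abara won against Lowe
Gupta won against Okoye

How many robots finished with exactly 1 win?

Win totals: Okoye 3, Lowe 6, Kask 3, Abara 4, Ueda 4, Varga 3, Gupta 4, Wren 1.
Exactly 1: Wren — 1 robot.

1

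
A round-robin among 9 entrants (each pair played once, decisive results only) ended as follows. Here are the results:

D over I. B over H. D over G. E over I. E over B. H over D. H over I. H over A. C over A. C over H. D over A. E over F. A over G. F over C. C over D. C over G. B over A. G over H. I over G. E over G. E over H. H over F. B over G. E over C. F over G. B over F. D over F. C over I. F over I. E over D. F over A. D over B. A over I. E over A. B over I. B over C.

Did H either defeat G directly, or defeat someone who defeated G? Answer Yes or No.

H did not beat G directly.
H beat A, D, F, I. Of those, A beat G.

Yes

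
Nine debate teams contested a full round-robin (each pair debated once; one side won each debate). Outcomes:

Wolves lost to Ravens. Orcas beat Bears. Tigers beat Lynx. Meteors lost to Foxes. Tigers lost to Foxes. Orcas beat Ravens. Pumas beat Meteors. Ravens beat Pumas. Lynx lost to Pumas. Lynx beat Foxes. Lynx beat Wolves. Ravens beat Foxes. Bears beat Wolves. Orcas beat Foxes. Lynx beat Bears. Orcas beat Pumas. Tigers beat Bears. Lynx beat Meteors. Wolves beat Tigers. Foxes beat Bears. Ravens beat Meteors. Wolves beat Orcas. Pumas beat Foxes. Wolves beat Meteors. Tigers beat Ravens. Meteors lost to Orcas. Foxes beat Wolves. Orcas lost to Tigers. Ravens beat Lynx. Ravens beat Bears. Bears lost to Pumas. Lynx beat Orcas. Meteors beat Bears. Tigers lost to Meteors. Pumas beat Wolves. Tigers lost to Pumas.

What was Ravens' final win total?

6

Ravens' results: beat Foxes, Bears, Meteors, Wolves, Pumas, Lynx; lost to Tigers, Orcas.
That is 6 wins.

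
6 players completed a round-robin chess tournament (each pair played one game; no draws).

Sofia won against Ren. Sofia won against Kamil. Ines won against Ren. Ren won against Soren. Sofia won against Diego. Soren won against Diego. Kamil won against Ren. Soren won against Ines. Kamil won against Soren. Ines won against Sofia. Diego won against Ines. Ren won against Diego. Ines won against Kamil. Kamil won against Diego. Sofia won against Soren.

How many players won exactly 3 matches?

Win totals: Soren 2, Ren 2, Kamil 3, Sofia 4, Diego 1, Ines 3.
Exactly 3: Kamil, Ines — 2 players.

2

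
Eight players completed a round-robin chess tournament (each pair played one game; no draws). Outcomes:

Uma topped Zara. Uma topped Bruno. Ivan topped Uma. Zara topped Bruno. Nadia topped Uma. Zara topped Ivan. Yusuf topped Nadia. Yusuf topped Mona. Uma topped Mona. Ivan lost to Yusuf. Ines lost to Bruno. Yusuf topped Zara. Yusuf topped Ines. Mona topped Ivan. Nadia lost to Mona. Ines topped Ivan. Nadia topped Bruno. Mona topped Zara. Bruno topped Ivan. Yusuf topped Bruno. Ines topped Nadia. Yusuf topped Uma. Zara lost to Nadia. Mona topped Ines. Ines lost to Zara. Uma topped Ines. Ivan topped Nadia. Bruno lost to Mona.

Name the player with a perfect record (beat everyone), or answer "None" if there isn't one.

Yusuf

Yusuf has 7 wins out of 7 opponents — a perfect record.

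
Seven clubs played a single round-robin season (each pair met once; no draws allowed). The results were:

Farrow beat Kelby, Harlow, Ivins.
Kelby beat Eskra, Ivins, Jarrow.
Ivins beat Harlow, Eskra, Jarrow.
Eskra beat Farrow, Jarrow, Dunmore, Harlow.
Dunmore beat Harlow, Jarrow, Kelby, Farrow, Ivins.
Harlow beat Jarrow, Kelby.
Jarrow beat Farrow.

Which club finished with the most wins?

Win totals: Ivins 3, Harlow 2, Dunmore 5, Eskra 4, Kelby 3, Jarrow 1, Farrow 3.
Dunmore leads with 5 wins (next highest: 4).

Dunmore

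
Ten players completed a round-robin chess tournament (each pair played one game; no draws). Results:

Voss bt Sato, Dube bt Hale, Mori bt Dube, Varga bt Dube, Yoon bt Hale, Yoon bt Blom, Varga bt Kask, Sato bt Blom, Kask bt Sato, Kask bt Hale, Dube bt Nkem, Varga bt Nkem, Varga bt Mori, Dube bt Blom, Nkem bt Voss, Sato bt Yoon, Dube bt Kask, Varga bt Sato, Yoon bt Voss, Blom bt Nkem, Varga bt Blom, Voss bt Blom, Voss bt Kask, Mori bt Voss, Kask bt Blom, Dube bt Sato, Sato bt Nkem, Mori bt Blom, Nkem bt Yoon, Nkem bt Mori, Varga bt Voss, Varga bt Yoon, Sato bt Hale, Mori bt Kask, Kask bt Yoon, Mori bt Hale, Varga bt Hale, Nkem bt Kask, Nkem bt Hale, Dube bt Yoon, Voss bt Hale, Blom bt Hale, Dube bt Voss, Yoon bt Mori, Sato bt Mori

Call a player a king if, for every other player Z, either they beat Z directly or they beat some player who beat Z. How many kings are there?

Kask cannot reach Varga, Dube in two steps.
Hale cannot reach Kask, Yoon, Sato, Nkem, Voss, Varga, Mori, Blom, Dube in two steps.
Yoon cannot reach Varga in two steps.
Sato cannot reach Varga in two steps.
Nkem cannot reach Varga in two steps.
Voss cannot reach Varga, Dube in two steps.
Varga reaches everyone (king).
Mori cannot reach Varga in two steps.
Blom cannot reach Sato, Varga, Dube in two steps.
Dube cannot reach Varga in two steps.
Kings: Varga — 1.

1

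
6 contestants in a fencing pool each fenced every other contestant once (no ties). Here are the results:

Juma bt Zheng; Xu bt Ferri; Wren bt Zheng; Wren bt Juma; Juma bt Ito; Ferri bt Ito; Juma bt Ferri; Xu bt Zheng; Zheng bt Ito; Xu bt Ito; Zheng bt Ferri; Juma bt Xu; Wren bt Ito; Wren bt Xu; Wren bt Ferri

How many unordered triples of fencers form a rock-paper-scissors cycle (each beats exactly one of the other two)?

0

Of the C(6,3) = 20 triples, the cyclic ones are: none.
That is 0.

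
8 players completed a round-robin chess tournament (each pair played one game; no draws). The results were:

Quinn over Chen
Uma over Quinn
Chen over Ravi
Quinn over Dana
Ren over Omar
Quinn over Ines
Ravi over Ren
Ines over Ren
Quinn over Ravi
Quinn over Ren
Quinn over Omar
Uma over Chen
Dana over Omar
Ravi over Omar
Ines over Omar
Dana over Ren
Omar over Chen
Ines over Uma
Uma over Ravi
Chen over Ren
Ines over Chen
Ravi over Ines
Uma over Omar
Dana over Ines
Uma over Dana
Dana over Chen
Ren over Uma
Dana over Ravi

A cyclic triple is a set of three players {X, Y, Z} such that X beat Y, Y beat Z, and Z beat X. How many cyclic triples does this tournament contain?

10

Win totals: Ravi 3, Ines 4, Ren 2, Chen 2, Dana 5, Uma 5, Omar 1, Quinn 6.
A player with w wins dominates both others in C(w,2) triples; summing gives 3 + 6 + 1 + 1 + 10 + 10 + 0 + 15 = 46 transitive triples.
Total triples C(8,3) = 56, so cyclic triples = 56 − 46 = 10.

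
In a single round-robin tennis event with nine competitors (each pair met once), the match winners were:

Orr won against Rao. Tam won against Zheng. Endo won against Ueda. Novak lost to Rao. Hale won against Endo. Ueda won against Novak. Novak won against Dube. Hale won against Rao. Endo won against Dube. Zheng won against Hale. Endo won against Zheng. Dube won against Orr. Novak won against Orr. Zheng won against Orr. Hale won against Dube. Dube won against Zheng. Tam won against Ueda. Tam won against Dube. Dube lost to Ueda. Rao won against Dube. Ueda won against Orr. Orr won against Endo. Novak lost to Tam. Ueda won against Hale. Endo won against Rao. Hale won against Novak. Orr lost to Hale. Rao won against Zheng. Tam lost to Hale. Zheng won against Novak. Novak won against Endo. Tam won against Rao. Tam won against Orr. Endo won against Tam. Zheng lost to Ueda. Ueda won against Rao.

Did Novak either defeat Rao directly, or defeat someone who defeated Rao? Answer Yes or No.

Yes

Novak did not beat Rao directly.
Novak beat Endo, Dube, Orr. Of those, Endo beat Rao.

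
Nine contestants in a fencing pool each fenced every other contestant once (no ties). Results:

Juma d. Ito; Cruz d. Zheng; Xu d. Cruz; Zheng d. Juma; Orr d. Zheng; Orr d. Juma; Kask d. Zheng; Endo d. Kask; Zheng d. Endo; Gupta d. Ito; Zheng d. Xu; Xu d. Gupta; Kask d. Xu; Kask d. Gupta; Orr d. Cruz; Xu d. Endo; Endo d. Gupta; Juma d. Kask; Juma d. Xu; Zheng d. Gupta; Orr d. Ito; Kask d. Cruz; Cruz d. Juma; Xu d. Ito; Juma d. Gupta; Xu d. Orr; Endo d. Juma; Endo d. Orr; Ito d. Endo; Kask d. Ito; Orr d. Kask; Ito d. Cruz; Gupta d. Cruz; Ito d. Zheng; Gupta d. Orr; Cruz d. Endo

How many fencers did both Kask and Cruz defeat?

1

Kask beat: Gupta, Cruz, Zheng, Ito, Xu.
Cruz beat: Juma, Zheng, Endo.
Both beat: Zheng — 1.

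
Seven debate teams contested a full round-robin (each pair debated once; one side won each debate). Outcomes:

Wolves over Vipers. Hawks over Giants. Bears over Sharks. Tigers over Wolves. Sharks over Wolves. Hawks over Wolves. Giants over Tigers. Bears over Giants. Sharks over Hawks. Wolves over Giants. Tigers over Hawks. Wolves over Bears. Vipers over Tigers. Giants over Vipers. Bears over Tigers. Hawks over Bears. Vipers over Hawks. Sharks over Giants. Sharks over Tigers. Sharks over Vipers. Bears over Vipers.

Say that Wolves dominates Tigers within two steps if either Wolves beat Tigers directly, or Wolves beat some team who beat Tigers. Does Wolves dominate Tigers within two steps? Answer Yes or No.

Wolves did not beat Tigers directly.
Wolves beat Giants, Bears, Vipers. Of those, Giants beat Tigers.

Yes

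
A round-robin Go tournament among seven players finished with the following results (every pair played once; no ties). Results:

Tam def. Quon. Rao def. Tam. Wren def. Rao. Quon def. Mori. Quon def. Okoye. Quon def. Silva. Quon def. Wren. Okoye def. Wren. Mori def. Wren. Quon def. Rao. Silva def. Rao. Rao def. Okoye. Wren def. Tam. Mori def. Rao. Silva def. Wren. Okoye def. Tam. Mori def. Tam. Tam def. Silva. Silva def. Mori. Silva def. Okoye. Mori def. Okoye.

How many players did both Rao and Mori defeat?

Rao beat: Okoye, Tam.
Mori beat: Rao, Wren, Okoye, Tam.
Both beat: Okoye, Tam — 2.

2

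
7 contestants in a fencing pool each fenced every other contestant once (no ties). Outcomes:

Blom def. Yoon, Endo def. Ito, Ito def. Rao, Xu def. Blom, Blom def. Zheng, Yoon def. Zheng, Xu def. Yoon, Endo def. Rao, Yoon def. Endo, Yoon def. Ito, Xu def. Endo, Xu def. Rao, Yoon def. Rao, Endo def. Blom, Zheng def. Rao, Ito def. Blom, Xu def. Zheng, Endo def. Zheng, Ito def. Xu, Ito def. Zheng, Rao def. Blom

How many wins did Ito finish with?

Ito's results: beat Xu, Blom, Zheng, Rao; lost to Yoon, Endo.
That is 4 wins.

4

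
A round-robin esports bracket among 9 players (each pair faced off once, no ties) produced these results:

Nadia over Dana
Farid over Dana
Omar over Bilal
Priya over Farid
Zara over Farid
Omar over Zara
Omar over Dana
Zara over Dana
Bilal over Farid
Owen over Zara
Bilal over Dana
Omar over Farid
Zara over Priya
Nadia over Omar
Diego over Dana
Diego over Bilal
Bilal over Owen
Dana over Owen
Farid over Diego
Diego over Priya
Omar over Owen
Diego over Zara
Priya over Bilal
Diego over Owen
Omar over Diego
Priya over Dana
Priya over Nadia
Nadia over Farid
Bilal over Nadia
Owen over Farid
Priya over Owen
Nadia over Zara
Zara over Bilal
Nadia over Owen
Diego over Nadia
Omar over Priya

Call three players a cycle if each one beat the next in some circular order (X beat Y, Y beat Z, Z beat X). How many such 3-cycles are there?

14

Win totals: Nadia 5, Bilal 4, Zara 4, Omar 7, Owen 2, Diego 6, Priya 5, Farid 2, Dana 1.
A player with w wins dominates both others in C(w,2) triples; summing gives 10 + 6 + 6 + 21 + 1 + 15 + 10 + 1 + 0 = 70 transitive triples.
Total triples C(9,3) = 84, so cyclic triples = 84 − 70 = 14.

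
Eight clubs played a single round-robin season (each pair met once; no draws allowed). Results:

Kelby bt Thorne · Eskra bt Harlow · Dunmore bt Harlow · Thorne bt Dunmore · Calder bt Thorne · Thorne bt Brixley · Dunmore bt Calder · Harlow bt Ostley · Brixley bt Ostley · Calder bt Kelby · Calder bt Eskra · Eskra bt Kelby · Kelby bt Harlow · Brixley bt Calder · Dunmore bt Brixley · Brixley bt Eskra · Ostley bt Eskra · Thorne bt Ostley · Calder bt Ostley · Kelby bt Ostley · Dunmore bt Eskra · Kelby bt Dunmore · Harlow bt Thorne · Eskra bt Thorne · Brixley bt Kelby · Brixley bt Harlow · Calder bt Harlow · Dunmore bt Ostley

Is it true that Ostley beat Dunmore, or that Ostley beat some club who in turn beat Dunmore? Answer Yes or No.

Ostley did not beat Dunmore directly.
Ostley beat Eskra, but each of them lost to Dunmore. No two-step path.

No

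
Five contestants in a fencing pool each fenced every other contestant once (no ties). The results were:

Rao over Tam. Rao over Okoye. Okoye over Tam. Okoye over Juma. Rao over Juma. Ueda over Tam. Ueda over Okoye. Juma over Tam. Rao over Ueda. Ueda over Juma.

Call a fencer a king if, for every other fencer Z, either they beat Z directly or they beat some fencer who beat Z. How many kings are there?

1

Ueda cannot reach Rao in two steps.
Rao reaches everyone (king).
Tam cannot reach Ueda, Rao, Okoye, Juma in two steps.
Okoye cannot reach Ueda, Rao in two steps.
Juma cannot reach Ueda, Rao, Okoye in two steps.
Kings: Rao — 1.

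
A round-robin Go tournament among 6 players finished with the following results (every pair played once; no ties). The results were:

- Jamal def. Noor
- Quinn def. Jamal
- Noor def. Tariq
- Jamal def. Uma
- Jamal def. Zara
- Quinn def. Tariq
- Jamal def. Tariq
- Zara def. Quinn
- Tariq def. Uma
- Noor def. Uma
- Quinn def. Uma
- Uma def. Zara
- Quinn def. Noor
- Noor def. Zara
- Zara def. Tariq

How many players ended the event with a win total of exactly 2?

1

Win totals: Quinn 4, Zara 2, Noor 3, Tariq 1, Uma 1, Jamal 4.
Exactly 2: Zara — 1 player.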